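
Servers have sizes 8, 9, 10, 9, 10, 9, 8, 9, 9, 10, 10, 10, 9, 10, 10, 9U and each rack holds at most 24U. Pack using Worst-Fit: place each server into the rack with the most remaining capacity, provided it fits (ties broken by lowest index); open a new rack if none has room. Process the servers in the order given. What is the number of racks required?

8 racks

Put 8U in rack 1; 16U remain.
Put 9U in rack 1; 7U remain.
Put 10U in rack 2; 14U remain.
Put 9U in rack 2; 5U remain.
Put 10U in rack 3; 14U remain.
Put 9U in rack 3; 5U remain.
Put 8U in rack 4; 16U remain.
Put 9U in rack 4; 7U remain.
Put 9U in rack 5; 15U remain.
Put 10U in rack 5; 5U remain.
Put 10U in rack 6; 14U remain.
Put 10U in rack 6; 4U remain.
Put 9U in rack 7; 15U remain.
Put 10U in rack 7; 5U remain.
Put 10U in rack 8; 14U remain.
Put 9U in rack 8; 5U remain.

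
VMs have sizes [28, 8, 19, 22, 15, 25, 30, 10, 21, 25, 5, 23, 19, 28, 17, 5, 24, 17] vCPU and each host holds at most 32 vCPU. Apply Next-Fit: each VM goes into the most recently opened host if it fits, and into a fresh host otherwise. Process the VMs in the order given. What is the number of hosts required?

14

Put 28 vCPU in host 1; 4 vCPU remain.
Put 8 vCPU in host 2; 24 vCPU remain.
Put 19 vCPU in host 2; 5 vCPU remain.
Put 22 vCPU in host 3; 10 vCPU remain.
Put 15 vCPU in host 4; 17 vCPU remain.
Put 25 vCPU in host 5; 7 vCPU remain.
Put 30 vCPU in host 6; 2 vCPU remain.
Put 10 vCPU in host 7; 22 vCPU remain.
Put 21 vCPU in host 7; 1 vCPU remain.
Put 25 vCPU in host 8; 7 vCPU remain.
Put 5 vCPU in host 8; 2 vCPU remain.
Put 23 vCPU in host 9; 9 vCPU remain.
Put 19 vCPU in host 10; 13 vCPU remain.
Put 28 vCPU in host 11; 4 vCPU remain.
Put 17 vCPU in host 12; 15 vCPU remain.
Put 5 vCPU in host 12; 10 vCPU remain.
Put 24 vCPU in host 13; 8 vCPU remain.
Put 17 vCPU in host 14; 15 vCPU remain.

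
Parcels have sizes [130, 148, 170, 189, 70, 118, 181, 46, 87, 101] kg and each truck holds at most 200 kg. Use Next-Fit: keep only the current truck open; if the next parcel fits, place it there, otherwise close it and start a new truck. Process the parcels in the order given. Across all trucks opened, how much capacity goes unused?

Put 130 kg in truck 1; 70 kg remain.
Put 148 kg in truck 2; 52 kg remain.
Put 170 kg in truck 3; 30 kg remain.
Put 189 kg in truck 4; 11 kg remain.
Put 70 kg in truck 5; 130 kg remain.
Put 118 kg in truck 5; 12 kg remain.
Put 181 kg in truck 6; 19 kg remain.
Put 46 kg in truck 7; 154 kg remain.
Put 87 kg in truck 7; 67 kg remain.
Put 101 kg in truck 8; 99 kg remain.
8 trucks × 200 kg = 1600 kg; used 1240 kg; unused 360 kg.

360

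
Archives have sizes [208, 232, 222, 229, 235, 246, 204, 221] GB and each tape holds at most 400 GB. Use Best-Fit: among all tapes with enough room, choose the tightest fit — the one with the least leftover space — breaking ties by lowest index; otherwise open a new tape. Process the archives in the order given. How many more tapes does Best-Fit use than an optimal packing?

0

Best-Fit: [208] [232] [222] [229] [235] [246] [204] [221] → 8 tapes.
8 archives exceed 200 GB (half the capacity), and no two of those can share a tape, so at least 8 tapes are needed.
So 8 is already optimal.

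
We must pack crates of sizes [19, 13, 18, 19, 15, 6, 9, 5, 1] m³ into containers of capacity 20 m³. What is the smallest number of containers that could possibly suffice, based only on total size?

Total size = 19 + 13 + 18 + 19 + 15 + 6 + 9 + 5 + 1 = 105 m³.
⌈105 / 20⌉ = 6.

6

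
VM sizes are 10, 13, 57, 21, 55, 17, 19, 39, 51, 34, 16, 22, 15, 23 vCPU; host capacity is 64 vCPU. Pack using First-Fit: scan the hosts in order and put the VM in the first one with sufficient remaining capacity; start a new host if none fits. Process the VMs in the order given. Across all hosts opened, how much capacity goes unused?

56

host 1: place 10 vCPU, 54 vCPU left
host 1: place 13 vCPU, 41 vCPU left
host 2: place 57 vCPU, 7 vCPU left
host 1: place 21 vCPU, 20 vCPU left
host 3: place 55 vCPU, 9 vCPU left
host 1: place 17 vCPU, 3 vCPU left
host 4: place 19 vCPU, 45 vCPU left
host 4: place 39 vCPU, 6 vCPU left
host 5: place 51 vCPU, 13 vCPU left
host 6: place 34 vCPU, 30 vCPU left
host 6: place 16 vCPU, 14 vCPU left
host 7: place 22 vCPU, 42 vCPU left
host 7: place 15 vCPU, 27 vCPU left
host 7: place 23 vCPU, 4 vCPU left
7 hosts × 64 vCPU = 448 vCPU; used 392 vCPU; unused 56 vCPU.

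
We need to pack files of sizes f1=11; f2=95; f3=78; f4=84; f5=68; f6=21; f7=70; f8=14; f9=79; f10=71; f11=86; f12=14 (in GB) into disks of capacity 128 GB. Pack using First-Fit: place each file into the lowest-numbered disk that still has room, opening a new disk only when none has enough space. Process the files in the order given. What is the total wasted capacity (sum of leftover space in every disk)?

disk 1: place f1 (11 GB), 117 GB left
disk 1: place f2 (95 GB), 22 GB left
disk 2: place f3 (78 GB), 50 GB left
disk 3: place f4 (84 GB), 44 GB left
disk 4: place f5 (68 GB), 60 GB left
disk 1: place f6 (21 GB), 1 GB left
disk 5: place f7 (70 GB), 58 GB left
disk 2: place f8 (14 GB), 36 GB left
disk 6: place f9 (79 GB), 49 GB left
disk 7: place f10 (71 GB), 57 GB left
disk 8: place f11 (86 GB), 42 GB left
disk 2: place f12 (14 GB), 22 GB left
8 disks × 128 GB = 1024 GB; used 691 GB; unused 333 GB.

333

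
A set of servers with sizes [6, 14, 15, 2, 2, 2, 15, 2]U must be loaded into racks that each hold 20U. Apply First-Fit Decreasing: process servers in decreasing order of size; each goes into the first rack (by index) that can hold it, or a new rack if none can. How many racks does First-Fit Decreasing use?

Sorted descending: 15, 15, 14, 6, 2, 2, 2, 2.
Put 15U in rack 1; 5U remain.
Put 15U in rack 2; 5U remain.
Put 14U in rack 3; 6U remain.
Put 6U in rack 3; 0U remain.
Put 2U in rack 1; 3U remain.
Put 2U in rack 1; 1U remain.
Put 2U in rack 2; 3U remain.
Put 2U in rack 2; 1U remain.
Final racks: [15,2,2] [15,2,2] [14,6].

3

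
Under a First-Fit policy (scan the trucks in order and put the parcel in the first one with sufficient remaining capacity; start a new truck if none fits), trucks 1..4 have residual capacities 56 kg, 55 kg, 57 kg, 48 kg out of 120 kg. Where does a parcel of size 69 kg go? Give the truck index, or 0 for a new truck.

0

No truck has ≥ 69 kg free, so a new truck is opened.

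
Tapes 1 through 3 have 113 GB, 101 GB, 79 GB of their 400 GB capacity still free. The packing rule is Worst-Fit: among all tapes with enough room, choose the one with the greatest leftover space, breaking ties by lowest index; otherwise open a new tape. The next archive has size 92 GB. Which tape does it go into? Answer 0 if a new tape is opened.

Tapes with room: tape 1 (113 GB), tape 2 (101 GB).
Most room is tape 1 with 113 GB free.

1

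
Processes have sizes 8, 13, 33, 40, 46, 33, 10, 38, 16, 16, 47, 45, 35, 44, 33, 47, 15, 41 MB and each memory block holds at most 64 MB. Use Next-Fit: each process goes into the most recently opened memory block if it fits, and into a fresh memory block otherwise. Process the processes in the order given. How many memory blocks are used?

8 MB → memory block 1 (remaining 56 MB)
13 MB → memory block 1 (remaining 43 MB)
33 MB → memory block 1 (remaining 10 MB)
40 MB → memory block 2 (remaining 24 MB)
46 MB → memory block 3 (remaining 18 MB)
33 MB → memory block 4 (remaining 31 MB)
10 MB → memory block 4 (remaining 21 MB)
38 MB → memory block 5 (remaining 26 MB)
16 MB → memory block 5 (remaining 10 MB)
16 MB → memory block 6 (remaining 48 MB)
47 MB → memory block 6 (remaining 1 MB)
45 MB → memory block 7 (remaining 19 MB)
35 MB → memory block 8 (remaining 29 MB)
44 MB → memory block 9 (remaining 20 MB)
33 MB → memory block 10 (remaining 31 MB)
47 MB → memory block 11 (remaining 17 MB)
15 MB → memory block 11 (remaining 2 MB)
41 MB → memory block 12 (remaining 23 MB)
Final memory blocks: [8,13,33] [40] [46] [33,10] [38,16] [16,47] [45] [35] [44] [33] [47,15] [41].

12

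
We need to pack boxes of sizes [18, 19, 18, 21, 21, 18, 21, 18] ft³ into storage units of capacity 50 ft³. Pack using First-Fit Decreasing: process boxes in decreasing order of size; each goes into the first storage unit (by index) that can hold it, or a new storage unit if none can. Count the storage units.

4

Sorted descending: 21, 21, 21, 19, 18, 18, 18, 18.
21 ft³ → storage unit 1 (remaining 29 ft³)
21 ft³ → storage unit 1 (remaining 8 ft³)
21 ft³ → storage unit 2 (remaining 29 ft³)
19 ft³ → storage unit 2 (remaining 10 ft³)
18 ft³ → storage unit 3 (remaining 32 ft³)
18 ft³ → storage unit 3 (remaining 14 ft³)
18 ft³ → storage unit 4 (remaining 32 ft³)
18 ft³ → storage unit 4 (remaining 14 ft³)
Final storage units: [21,21] [21,19] [18,18] [18,18].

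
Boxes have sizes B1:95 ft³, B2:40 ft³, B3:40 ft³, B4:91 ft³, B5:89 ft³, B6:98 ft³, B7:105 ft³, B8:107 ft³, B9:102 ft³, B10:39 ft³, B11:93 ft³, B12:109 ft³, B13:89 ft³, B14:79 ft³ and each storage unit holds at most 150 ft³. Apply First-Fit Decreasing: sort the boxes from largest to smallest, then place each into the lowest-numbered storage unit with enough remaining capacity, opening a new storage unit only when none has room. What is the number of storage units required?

Sorted descending: 109, 107, 105, 102, 98, 95, 93, 91, 89, 89, 79, 40, 40, 39.
storage unit 1: place 109 ft³, 41 ft³ left
storage unit 2: place 107 ft³, 43 ft³ left
storage unit 3: place 105 ft³, 45 ft³ left
storage unit 4: place 102 ft³, 48 ft³ left
storage unit 5: place 98 ft³, 52 ft³ left
storage unit 6: place 95 ft³, 55 ft³ left
storage unit 7: place 93 ft³, 57 ft³ left
storage unit 8: place 91 ft³, 59 ft³ left
storage unit 9: place 89 ft³, 61 ft³ left
storage unit 10: place 89 ft³, 61 ft³ left
storage unit 11: place 79 ft³, 71 ft³ left
storage unit 1: place 40 ft³, 1 ft³ left
storage unit 2: place 40 ft³, 3 ft³ left
storage unit 3: place 39 ft³, 6 ft³ left
Final storage units: [109,40] [107,40] [105,39] [102] [98] [95] [93] [91] [89] [89] [79].

11 storage units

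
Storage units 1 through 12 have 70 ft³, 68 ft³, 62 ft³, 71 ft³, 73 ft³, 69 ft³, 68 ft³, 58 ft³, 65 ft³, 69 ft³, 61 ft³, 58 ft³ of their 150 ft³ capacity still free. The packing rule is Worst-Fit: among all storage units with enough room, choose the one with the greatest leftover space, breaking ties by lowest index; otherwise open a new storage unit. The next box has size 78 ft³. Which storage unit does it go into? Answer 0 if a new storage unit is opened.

0

No storage unit has ≥ 78 ft³ free, so a new storage unit is opened.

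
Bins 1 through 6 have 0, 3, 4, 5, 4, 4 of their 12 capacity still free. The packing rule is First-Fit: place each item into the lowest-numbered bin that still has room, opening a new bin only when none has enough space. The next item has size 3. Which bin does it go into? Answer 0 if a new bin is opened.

2

Bins with room: bin 2 (3), bin 3 (4), bin 4 (5), bin 5 (4), bin 6 (4).
The first with room is bin 2.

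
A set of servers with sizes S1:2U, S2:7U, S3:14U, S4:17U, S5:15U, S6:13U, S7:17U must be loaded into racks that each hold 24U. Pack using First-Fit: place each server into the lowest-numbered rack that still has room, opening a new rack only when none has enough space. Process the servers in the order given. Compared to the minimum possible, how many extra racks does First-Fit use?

First-Fit: [2,7,14] [17] [15] [13] [17] → 5 racks.
5 servers exceed 12U (half the capacity), and no two of those can share a rack, so at least 5 racks are needed.
So 5 is already optimal.

0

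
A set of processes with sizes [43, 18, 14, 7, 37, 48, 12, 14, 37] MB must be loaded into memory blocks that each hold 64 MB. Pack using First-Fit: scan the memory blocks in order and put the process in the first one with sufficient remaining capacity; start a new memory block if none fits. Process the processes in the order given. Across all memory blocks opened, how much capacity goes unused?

26

memory block 1: place 43 MB, 21 MB left
memory block 1: place 18 MB, 3 MB left
memory block 2: place 14 MB, 50 MB left
memory block 2: place 7 MB, 43 MB left
memory block 2: place 37 MB, 6 MB left
memory block 3: place 48 MB, 16 MB left
memory block 3: place 12 MB, 4 MB left
memory block 4: place 14 MB, 50 MB left
memory block 4: place 37 MB, 13 MB left
4 memory blocks × 64 MB = 256 MB; used 230 MB; unused 26 MB.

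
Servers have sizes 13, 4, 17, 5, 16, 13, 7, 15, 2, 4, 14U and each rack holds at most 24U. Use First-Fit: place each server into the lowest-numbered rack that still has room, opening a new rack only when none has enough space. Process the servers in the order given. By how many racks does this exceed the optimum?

First-Fit: [13,4,5,2] [17,7] [16,4] [13] [15] [14] → 6 racks.
6 servers exceed 12U (half the capacity), and no two of those can share a rack, so at least 6 racks are needed.
So 6 is already optimal.

0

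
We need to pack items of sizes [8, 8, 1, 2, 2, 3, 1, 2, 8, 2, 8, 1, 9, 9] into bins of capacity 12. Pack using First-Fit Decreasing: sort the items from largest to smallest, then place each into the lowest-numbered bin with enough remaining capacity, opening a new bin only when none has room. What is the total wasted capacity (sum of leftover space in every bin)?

Sorted descending: 9, 9, 8, 8, 8, 8, 3, 2, 2, 2, 2, 1, 1, 1.
9 → bin 1 (remaining 3)
9 → bin 2 (remaining 3)
8 → bin 3 (remaining 4)
8 → bin 4 (remaining 4)
8 → bin 5 (remaining 4)
8 → bin 6 (remaining 4)
3 → bin 1 (remaining 0)
2 → bin 2 (remaining 1)
2 → bin 3 (remaining 2)
2 → bin 3 (remaining 0)
2 → bin 4 (remaining 2)
1 → bin 2 (remaining 0)
1 → bin 4 (remaining 1)
1 → bin 4 (remaining 0)
6 bins × 12 = 72; used 64; unused 8.

8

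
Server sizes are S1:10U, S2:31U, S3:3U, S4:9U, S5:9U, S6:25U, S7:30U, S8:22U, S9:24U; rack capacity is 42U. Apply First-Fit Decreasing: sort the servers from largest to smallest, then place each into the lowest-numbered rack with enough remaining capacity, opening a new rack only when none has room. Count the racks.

5

Sorted descending: 31, 30, 25, 24, 22, 10, 9, 9, 3.
31U → rack 1 (remaining 11U)
30U → rack 2 (remaining 12U)
25U → rack 3 (remaining 17U)
24U → rack 4 (remaining 18U)
22U → rack 5 (remaining 20U)
10U → rack 1 (remaining 1U)
9U → rack 2 (remaining 3U)
9U → rack 3 (remaining 8U)
3U → rack 2 (remaining 0U)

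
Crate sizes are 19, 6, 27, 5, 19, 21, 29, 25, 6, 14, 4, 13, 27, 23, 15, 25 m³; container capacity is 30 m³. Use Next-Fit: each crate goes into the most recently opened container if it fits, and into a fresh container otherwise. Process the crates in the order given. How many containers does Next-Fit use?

container 1: place 19 m³, 11 m³ left
container 1: place 6 m³, 5 m³ left
container 2: place 27 m³, 3 m³ left
container 3: place 5 m³, 25 m³ left
container 3: place 19 m³, 6 m³ left
container 4: place 21 m³, 9 m³ left
container 5: place 29 m³, 1 m³ left
container 6: place 25 m³, 5 m³ left
container 7: place 6 m³, 24 m³ left
container 7: place 14 m³, 10 m³ left
container 7: place 4 m³, 6 m³ left
container 8: place 13 m³, 17 m³ left
container 9: place 27 m³, 3 m³ left
container 10: place 23 m³, 7 m³ left
container 11: place 15 m³, 15 m³ left
container 12: place 25 m³, 5 m³ left
Final containers: [19,6] [27] [5,19] [21] [29] [25] [6,14,4] [13] [27] [23] [15] [25].

12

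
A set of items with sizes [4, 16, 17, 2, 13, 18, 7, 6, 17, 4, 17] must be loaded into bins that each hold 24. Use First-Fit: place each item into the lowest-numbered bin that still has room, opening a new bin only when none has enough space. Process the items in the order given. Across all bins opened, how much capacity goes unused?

4 → bin 1 (remaining 20)
16 → bin 1 (remaining 4)
17 → bin 2 (remaining 7)
2 → bin 1 (remaining 2)
13 → bin 3 (remaining 11)
18 → bin 4 (remaining 6)
7 → bin 2 (remaining 0)
6 → bin 3 (remaining 5)
17 → bin 5 (remaining 7)
4 → bin 3 (remaining 1)
17 → bin 6 (remaining 7)
6 bins × 24 = 144; used 121; unused 23.

23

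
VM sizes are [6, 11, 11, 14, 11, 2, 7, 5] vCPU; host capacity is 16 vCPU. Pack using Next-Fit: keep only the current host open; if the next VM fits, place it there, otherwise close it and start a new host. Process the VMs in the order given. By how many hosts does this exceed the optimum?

Next-Fit: [6] [11] [11] [14] [11,2] [7,5] → 6 hosts.
Total size 67 vCPU; any packing needs at least ⌈67/16⌉ = 5 hosts.
An optimal packing achieves that bound: [14,2] [11,5] [11] [11] [7,6] → 5 hosts.
Excess: 6 − 5 = 1.

1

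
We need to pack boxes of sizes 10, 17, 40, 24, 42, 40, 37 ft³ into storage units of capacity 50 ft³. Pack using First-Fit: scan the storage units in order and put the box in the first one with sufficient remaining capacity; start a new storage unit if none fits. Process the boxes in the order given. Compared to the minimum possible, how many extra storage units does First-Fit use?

First-Fit: [10,17] [40] [24] [42] [40] [37] → 6 storage units.
Total size 210 ft³; any packing needs at least ⌈210/50⌉ = 5 storage units.
An optimal packing achieves that bound: [42] [40,10] [40] [37] [24,17] → 5 storage units.
Excess: 6 − 5 = 1.

1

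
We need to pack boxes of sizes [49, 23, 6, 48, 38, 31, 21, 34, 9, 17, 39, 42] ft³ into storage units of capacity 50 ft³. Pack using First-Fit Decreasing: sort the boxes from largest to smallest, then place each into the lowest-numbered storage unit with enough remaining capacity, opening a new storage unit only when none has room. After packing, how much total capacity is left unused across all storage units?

Sorted descending: 49, 48, 42, 39, 38, 34, 31, 23, 21, 17, 9, 6.
49 ft³ → storage unit 1 (remaining 1 ft³)
48 ft³ → storage unit 2 (remaining 2 ft³)
42 ft³ → storage unit 3 (remaining 8 ft³)
39 ft³ → storage unit 4 (remaining 11 ft³)
38 ft³ → storage unit 5 (remaining 12 ft³)
34 ft³ → storage unit 6 (remaining 16 ft³)
31 ft³ → storage unit 7 (remaining 19 ft³)
23 ft³ → storage unit 8 (remaining 27 ft³)
21 ft³ → storage unit 8 (remaining 6 ft³)
17 ft³ → storage unit 7 (remaining 2 ft³)
9 ft³ → storage unit 4 (remaining 2 ft³)
6 ft³ → storage unit 3 (remaining 2 ft³)
8 storage units × 50 ft³ = 400 ft³; used 357 ft³; unused 43 ft³.

43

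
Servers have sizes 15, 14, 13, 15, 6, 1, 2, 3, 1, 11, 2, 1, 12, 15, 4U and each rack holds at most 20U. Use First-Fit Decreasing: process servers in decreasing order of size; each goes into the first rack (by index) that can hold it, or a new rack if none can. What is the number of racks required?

Sorted descending: 15, 15, 15, 14, 13, 12, 11, 6, 4, 3, 2, 2, 1, 1, 1.
15U → rack 1 (remaining 5U)
15U → rack 2 (remaining 5U)
15U → rack 3 (remaining 5U)
14U → rack 4 (remaining 6U)
13U → rack 5 (remaining 7U)
12U → rack 6 (remaining 8U)
11U → rack 7 (remaining 9U)
6U → rack 4 (remaining 0U)
4U → rack 1 (remaining 1U)
3U → rack 2 (remaining 2U)
2U → rack 2 (remaining 0U)
2U → rack 3 (remaining 3U)
1U → rack 1 (remaining 0U)
1U → rack 3 (remaining 2U)
1U → rack 3 (remaining 1U)
Final racks: [15,4,1] [15,3,2] [15,2,1,1] [14,6] [13] [12] [11].

7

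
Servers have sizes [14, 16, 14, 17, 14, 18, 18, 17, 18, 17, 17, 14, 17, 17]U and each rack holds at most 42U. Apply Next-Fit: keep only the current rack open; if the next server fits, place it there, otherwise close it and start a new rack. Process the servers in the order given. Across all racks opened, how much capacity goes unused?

rack 1: place 14U, 28U left
rack 1: place 16U, 12U left
rack 2: place 14U, 28U left
rack 2: place 17U, 11U left
rack 3: place 14U, 28U left
rack 3: place 18U, 10U left
rack 4: place 18U, 24U left
rack 4: place 17U, 7U left
rack 5: place 18U, 24U left
rack 5: place 17U, 7U left
rack 6: place 17U, 25U left
rack 6: place 14U, 11U left
rack 7: place 17U, 25U left
rack 7: place 17U, 8U left
7 racks × 42U = 294U; used 228U; unused 66U.

66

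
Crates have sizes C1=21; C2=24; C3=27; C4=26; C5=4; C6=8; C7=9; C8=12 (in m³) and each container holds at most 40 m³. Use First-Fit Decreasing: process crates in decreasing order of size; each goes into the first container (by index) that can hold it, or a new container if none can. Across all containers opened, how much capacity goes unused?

Sorted descending: 27, 26, 24, 21, 12, 9, 8, 4.
27 m³ → container 1 (remaining 13 m³)
26 m³ → container 2 (remaining 14 m³)
24 m³ → container 3 (remaining 16 m³)
21 m³ → container 4 (remaining 19 m³)
12 m³ → container 1 (remaining 1 m³)
9 m³ → container 2 (remaining 5 m³)
8 m³ → container 3 (remaining 8 m³)
4 m³ → container 2 (remaining 1 m³)
4 containers × 40 m³ = 160 m³; used 131 m³; unused 29 m³.

29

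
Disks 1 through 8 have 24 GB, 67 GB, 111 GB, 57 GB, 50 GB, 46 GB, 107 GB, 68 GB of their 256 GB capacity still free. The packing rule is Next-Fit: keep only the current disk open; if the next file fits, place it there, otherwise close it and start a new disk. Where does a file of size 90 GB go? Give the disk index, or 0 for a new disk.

Next-Fit only looks at disk 8, which has 68 GB free.
90 GB does not fit, so a new disk is opened.

0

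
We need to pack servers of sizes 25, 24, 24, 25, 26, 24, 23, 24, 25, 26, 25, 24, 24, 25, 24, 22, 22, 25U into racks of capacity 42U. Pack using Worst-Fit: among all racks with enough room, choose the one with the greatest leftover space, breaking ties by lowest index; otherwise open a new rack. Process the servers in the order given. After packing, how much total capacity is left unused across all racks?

rack 1: place 25U, 17U left
rack 2: place 24U, 18U left
rack 3: place 24U, 18U left
rack 4: place 25U, 17U left
rack 5: place 26U, 16U left
rack 6: place 24U, 18U left
rack 7: place 23U, 19U left
rack 8: place 24U, 18U left
rack 9: place 25U, 17U left
rack 10: place 26U, 16U left
rack 11: place 25U, 17U left
rack 12: place 24U, 18U left
rack 13: place 24U, 18U left
rack 14: place 25U, 17U left
rack 15: place 24U, 18U left
rack 16: place 22U, 20U left
rack 17: place 22U, 20U left
rack 18: place 25U, 17U left
18 racks × 42U = 756U; used 437U; unused 319U.

319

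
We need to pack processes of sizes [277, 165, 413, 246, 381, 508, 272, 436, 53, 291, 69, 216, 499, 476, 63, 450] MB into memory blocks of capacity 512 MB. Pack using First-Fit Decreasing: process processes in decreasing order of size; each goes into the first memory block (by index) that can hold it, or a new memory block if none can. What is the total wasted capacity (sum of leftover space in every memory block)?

Sorted descending: 508, 499, 476, 450, 436, 413, 381, 291, 277, 272, 246, 216, 165, 69, 63, 53.
508 MB → memory block 1 (remaining 4 MB)
499 MB → memory block 2 (remaining 13 MB)
476 MB → memory block 3 (remaining 36 MB)
450 MB → memory block 4 (remaining 62 MB)
436 MB → memory block 5 (remaining 76 MB)
413 MB → memory block 6 (remaining 99 MB)
381 MB → memory block 7 (remaining 131 MB)
291 MB → memory block 8 (remaining 221 MB)
277 MB → memory block 9 (remaining 235 MB)
272 MB → memory block 10 (remaining 240 MB)
246 MB → memory block 11 (remaining 266 MB)
216 MB → memory block 8 (remaining 5 MB)
165 MB → memory block 9 (remaining 70 MB)
69 MB → memory block 5 (remaining 7 MB)
63 MB → memory block 6 (remaining 36 MB)
53 MB → memory block 4 (remaining 9 MB)
11 memory blocks × 512 MB = 5632 MB; used 4815 MB; unused 817 MB.

817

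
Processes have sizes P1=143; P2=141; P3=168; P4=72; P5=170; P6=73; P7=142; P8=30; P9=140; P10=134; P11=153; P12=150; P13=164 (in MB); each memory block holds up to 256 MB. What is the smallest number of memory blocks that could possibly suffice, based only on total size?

Total size = 143 + 141 + 168 + 72 + 170 + 73 + 142 + 30 + 140 + 134 + 153 + 150 + 164 = 1680 MB.
⌈1680 / 256⌉ = 7.

7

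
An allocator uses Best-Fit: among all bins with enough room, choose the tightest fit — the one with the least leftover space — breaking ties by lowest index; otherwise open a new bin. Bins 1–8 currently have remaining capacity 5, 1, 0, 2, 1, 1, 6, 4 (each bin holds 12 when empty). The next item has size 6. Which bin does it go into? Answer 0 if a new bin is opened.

Bins with room: bin 7 (6).
Tightest fit is bin 7 with 6 free.

7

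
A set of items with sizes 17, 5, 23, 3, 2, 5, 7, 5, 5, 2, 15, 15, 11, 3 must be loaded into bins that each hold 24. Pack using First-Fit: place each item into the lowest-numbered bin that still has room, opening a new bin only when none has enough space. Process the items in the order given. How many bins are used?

bin 1: place 17, 7 left
bin 1: place 5, 2 left
bin 2: place 23, 1 left
bin 3: place 3, 21 left
bin 1: place 2, 0 left
bin 3: place 5, 16 left
bin 3: place 7, 9 left
bin 3: place 5, 4 left
bin 4: place 5, 19 left
bin 3: place 2, 2 left
bin 4: place 15, 4 left
bin 5: place 15, 9 left
bin 6: place 11, 13 left
bin 4: place 3, 1 left

6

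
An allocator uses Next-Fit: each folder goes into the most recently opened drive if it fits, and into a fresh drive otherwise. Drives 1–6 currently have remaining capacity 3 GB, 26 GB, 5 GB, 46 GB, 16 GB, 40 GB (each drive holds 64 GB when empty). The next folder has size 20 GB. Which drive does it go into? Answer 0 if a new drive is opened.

Next-Fit only looks at drive 6, which has 40 GB free.
20 GB fits there.

6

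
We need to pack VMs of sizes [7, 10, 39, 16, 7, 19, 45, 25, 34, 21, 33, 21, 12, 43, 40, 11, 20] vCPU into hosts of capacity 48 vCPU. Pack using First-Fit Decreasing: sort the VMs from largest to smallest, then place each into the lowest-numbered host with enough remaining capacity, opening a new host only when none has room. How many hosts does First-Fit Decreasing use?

9

Sorted descending: 45, 43, 40, 39, 34, 33, 25, 21, 21, 20, 19, 16, 12, 11, 10, 7, 7.
45 vCPU → host 1 (remaining 3 vCPU)
43 vCPU → host 2 (remaining 5 vCPU)
40 vCPU → host 3 (remaining 8 vCPU)
39 vCPU → host 4 (remaining 9 vCPU)
34 vCPU → host 5 (remaining 14 vCPU)
33 vCPU → host 6 (remaining 15 vCPU)
25 vCPU → host 7 (remaining 23 vCPU)
21 vCPU → host 7 (remaining 2 vCPU)
21 vCPU → host 8 (remaining 27 vCPU)
20 vCPU → host 8 (remaining 7 vCPU)
19 vCPU → host 9 (remaining 29 vCPU)
16 vCPU → host 9 (remaining 13 vCPU)
12 vCPU → host 5 (remaining 2 vCPU)
11 vCPU → host 6 (remaining 4 vCPU)
10 vCPU → host 9 (remaining 3 vCPU)
7 vCPU → host 3 (remaining 1 vCPU)
7 vCPU → host 4 (remaining 2 vCPU)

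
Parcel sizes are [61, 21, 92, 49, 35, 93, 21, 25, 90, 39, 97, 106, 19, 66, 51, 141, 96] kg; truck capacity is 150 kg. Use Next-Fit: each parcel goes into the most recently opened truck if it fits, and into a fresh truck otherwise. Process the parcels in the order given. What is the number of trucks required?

9

Put 61 kg in truck 1; 89 kg remain.
Put 21 kg in truck 1; 68 kg remain.
Put 92 kg in truck 2; 58 kg remain.
Put 49 kg in truck 2; 9 kg remain.
Put 35 kg in truck 3; 115 kg remain.
Put 93 kg in truck 3; 22 kg remain.
Put 21 kg in truck 3; 1 kg remain.
Put 25 kg in truck 4; 125 kg remain.
Put 90 kg in truck 4; 35 kg remain.
Put 39 kg in truck 5; 111 kg remain.
Put 97 kg in truck 5; 14 kg remain.
Put 106 kg in truck 6; 44 kg remain.
Put 19 kg in truck 6; 25 kg remain.
Put 66 kg in truck 7; 84 kg remain.
Put 51 kg in truck 7; 33 kg remain.
Put 141 kg in truck 8; 9 kg remain.
Put 96 kg in truck 9; 54 kg remain.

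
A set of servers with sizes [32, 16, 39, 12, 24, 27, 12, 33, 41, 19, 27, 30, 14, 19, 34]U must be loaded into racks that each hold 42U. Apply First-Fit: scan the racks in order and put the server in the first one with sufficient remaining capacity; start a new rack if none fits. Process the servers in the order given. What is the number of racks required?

11 racks

32U → rack 1 (remaining 10U)
16U → rack 2 (remaining 26U)
39U → rack 3 (remaining 3U)
12U → rack 2 (remaining 14U)
24U → rack 4 (remaining 18U)
27U → rack 5 (remaining 15U)
12U → rack 2 (remaining 2U)
33U → rack 6 (remaining 9U)
41U → rack 7 (remaining 1U)
19U → rack 8 (remaining 23U)
27U → rack 9 (remaining 15U)
30U → rack 10 (remaining 12U)
14U → rack 4 (remaining 4U)
19U → rack 8 (remaining 4U)
34U → rack 11 (remaining 8U)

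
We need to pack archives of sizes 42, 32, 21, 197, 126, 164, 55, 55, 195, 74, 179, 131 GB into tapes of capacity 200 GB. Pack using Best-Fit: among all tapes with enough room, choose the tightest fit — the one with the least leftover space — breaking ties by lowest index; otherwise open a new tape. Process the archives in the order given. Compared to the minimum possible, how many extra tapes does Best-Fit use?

Best-Fit: [42,32,21,55] [197] [126,55] [164] [195] [74] [179] [131] → 8 tapes.
Total size 1271 GB; any packing needs at least ⌈1271/200⌉ = 7 tapes.
An optimal packing achieves that bound: [197] [195] [179,21] [164,32] [131,55] [126,74] [55,42] → 7 tapes.
Excess: 8 − 7 = 1.

1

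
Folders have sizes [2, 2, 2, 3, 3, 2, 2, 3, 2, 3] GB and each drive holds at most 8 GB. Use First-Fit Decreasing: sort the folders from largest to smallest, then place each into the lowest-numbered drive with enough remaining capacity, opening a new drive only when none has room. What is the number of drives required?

Sorted descending: 3, 3, 3, 3, 2, 2, 2, 2, 2, 2.
Put 3 GB in drive 1; 5 GB remain.
Put 3 GB in drive 1; 2 GB remain.
Put 3 GB in drive 2; 5 GB remain.
Put 3 GB in drive 2; 2 GB remain.
Put 2 GB in drive 1; 0 GB remain.
Put 2 GB in drive 2; 0 GB remain.
Put 2 GB in drive 3; 6 GB remain.
Put 2 GB in drive 3; 4 GB remain.
Put 2 GB in drive 3; 2 GB remain.
Put 2 GB in drive 3; 0 GB remain.

3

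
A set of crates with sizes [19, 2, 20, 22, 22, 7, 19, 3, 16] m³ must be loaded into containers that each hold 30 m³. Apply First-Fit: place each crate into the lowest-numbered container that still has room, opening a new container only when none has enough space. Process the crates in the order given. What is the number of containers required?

6 containers

container 1: place 19 m³, 11 m³ left
container 1: place 2 m³, 9 m³ left
container 2: place 20 m³, 10 m³ left
container 3: place 22 m³, 8 m³ left
container 4: place 22 m³, 8 m³ left
container 1: place 7 m³, 2 m³ left
container 5: place 19 m³, 11 m³ left
container 2: place 3 m³, 7 m³ left
container 6: place 16 m³, 14 m³ left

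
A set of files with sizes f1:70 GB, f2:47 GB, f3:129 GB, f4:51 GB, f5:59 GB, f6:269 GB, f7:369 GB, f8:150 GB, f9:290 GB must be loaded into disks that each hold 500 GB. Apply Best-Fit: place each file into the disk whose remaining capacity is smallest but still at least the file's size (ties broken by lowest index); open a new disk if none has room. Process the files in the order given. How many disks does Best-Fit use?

4 disks

Put f1 (70 GB) in disk 1; 430 GB remain.
Put f2 (47 GB) in disk 1; 383 GB remain.
Put f3 (129 GB) in disk 1; 254 GB remain.
Put f4 (51 GB) in disk 1; 203 GB remain.
Put f5 (59 GB) in disk 1; 144 GB remain.
Put f6 (269 GB) in disk 2; 231 GB remain.
Put f7 (369 GB) in disk 3; 131 GB remain.
Put f8 (150 GB) in disk 2; 81 GB remain.
Put f9 (290 GB) in disk 4; 210 GB remain.
Final disks: [70,47,129,51,59] [269,150] [369] [290].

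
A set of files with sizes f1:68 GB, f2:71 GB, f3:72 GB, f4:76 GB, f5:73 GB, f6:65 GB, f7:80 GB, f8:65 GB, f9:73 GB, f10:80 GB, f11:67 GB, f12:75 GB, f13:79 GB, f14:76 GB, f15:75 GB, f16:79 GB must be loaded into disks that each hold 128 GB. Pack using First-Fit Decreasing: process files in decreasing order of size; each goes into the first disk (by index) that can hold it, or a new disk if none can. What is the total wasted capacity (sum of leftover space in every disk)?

874

Sorted descending: 80, 80, 79, 79, 76, 76, 75, 75, 73, 73, 72, 71, 68, 67, 65, 65.
Put 80 GB in disk 1; 48 GB remain.
Put 80 GB in disk 2; 48 GB remain.
Put 79 GB in disk 3; 49 GB remain.
Put 79 GB in disk 4; 49 GB remain.
Put 76 GB in disk 5; 52 GB remain.
Put 76 GB in disk 6; 52 GB remain.
Put 75 GB in disk 7; 53 GB remain.
Put 75 GB in disk 8; 53 GB remain.
Put 73 GB in disk 9; 55 GB remain.
Put 73 GB in disk 10; 55 GB remain.
Put 72 GB in disk 11; 56 GB remain.
Put 71 GB in disk 12; 57 GB remain.
Put 68 GB in disk 13; 60 GB remain.
Put 67 GB in disk 14; 61 GB remain.
Put 65 GB in disk 15; 63 GB remain.
Put 65 GB in disk 16; 63 GB remain.
16 disks × 128 GB = 2048 GB; used 1174 GB; unused 874 GB.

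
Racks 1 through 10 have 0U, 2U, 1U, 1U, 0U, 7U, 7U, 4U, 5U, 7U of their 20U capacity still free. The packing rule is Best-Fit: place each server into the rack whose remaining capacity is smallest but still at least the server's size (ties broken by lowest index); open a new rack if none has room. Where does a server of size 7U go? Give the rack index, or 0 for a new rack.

6

Racks with room: rack 6 (7U), rack 7 (7U), rack 10 (7U).
Tightest fit is rack 6 with 7U free.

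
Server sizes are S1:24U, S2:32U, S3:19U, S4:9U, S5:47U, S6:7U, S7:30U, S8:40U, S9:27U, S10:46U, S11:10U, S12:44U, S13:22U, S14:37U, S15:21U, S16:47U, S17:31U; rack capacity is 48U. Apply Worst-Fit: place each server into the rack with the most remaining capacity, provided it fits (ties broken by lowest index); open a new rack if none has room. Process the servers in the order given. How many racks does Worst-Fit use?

12 racks

rack 1: place S1 (24U), 24U left
rack 2: place S2 (32U), 16U left
rack 1: place S3 (19U), 5U left
rack 2: place S4 (9U), 7U left
rack 3: place S5 (47U), 1U left
rack 2: place S6 (7U), 0U left
rack 4: place S7 (30U), 18U left
rack 5: place S8 (40U), 8U left
rack 6: place S9 (27U), 21U left
rack 7: place S10 (46U), 2U left
rack 6: place S11 (10U), 11U left
rack 8: place S12 (44U), 4U left
rack 9: place S13 (22U), 26U left
rack 10: place S14 (37U), 11U left
rack 9: place S15 (21U), 5U left
rack 11: place S16 (47U), 1U left
rack 12: place S17 (31U), 17U left
Final racks: [24,19] [32,9,7] [47] [30] [40] [27,10] [46] [44] [22,21] [37] [47] [31].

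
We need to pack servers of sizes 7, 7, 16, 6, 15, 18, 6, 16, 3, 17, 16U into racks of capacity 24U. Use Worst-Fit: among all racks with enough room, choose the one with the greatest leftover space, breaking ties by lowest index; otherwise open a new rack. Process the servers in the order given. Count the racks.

Put 7U in rack 1; 17U remain.
Put 7U in rack 1; 10U remain.
Put 16U in rack 2; 8U remain.
Put 6U in rack 1; 4U remain.
Put 15U in rack 3; 9U remain.
Put 18U in rack 4; 6U remain.
Put 6U in rack 3; 3U remain.
Put 16U in rack 5; 8U remain.
Put 3U in rack 2; 5U remain.
Put 17U in rack 6; 7U remain.
Put 16U in rack 7; 8U remain.

7 racks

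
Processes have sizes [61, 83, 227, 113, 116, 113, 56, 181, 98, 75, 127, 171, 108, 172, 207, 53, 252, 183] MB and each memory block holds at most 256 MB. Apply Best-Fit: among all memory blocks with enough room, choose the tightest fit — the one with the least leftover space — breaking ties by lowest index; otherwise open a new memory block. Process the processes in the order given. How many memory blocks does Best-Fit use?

memory block 1: place 61 MB, 195 MB left
memory block 1: place 83 MB, 112 MB left
memory block 2: place 227 MB, 29 MB left
memory block 3: place 113 MB, 143 MB left
memory block 3: place 116 MB, 27 MB left
memory block 4: place 113 MB, 143 MB left
memory block 1: place 56 MB, 56 MB left
memory block 5: place 181 MB, 75 MB left
memory block 4: place 98 MB, 45 MB left
memory block 5: place 75 MB, 0 MB left
memory block 6: place 127 MB, 129 MB left
memory block 7: place 171 MB, 85 MB left
memory block 6: place 108 MB, 21 MB left
memory block 8: place 172 MB, 84 MB left
memory block 9: place 207 MB, 49 MB left
memory block 1: place 53 MB, 3 MB left
memory block 10: place 252 MB, 4 MB left
memory block 11: place 183 MB, 73 MB left
Final memory blocks: [61,83,56,53] [227] [113,116] [113,98] [181,75] [127,108] [171] [172] [207] [252] [183].

11 memory blocks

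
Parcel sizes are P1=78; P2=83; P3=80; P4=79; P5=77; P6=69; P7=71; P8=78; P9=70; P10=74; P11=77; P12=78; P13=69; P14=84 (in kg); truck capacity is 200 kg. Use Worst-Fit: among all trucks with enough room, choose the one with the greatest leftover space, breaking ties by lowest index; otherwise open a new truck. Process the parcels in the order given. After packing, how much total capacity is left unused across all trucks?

P1 (78 kg) → truck 1 (remaining 122 kg)
P2 (83 kg) → truck 1 (remaining 39 kg)
P3 (80 kg) → truck 2 (remaining 120 kg)
P4 (79 kg) → truck 2 (remaining 41 kg)
P5 (77 kg) → truck 3 (remaining 123 kg)
P6 (69 kg) → truck 3 (remaining 54 kg)
P7 (71 kg) → truck 4 (remaining 129 kg)
P8 (78 kg) → truck 4 (remaining 51 kg)
P9 (70 kg) → truck 5 (remaining 130 kg)
P10 (74 kg) → truck 5 (remaining 56 kg)
P11 (77 kg) → truck 6 (remaining 123 kg)
P12 (78 kg) → truck 6 (remaining 45 kg)
P13 (69 kg) → truck 7 (remaining 131 kg)
P14 (84 kg) → truck 7 (remaining 47 kg)
7 trucks × 200 kg = 1400 kg; used 1067 kg; unused 333 kg.

333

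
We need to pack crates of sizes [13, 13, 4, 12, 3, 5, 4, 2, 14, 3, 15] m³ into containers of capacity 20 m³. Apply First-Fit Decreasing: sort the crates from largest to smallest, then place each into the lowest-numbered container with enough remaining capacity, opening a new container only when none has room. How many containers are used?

Sorted descending: 15, 14, 13, 13, 12, 5, 4, 4, 3, 3, 2.
15 m³ → container 1 (remaining 5 m³)
14 m³ → container 2 (remaining 6 m³)
13 m³ → container 3 (remaining 7 m³)
13 m³ → container 4 (remaining 7 m³)
12 m³ → container 5 (remaining 8 m³)
5 m³ → container 1 (remaining 0 m³)
4 m³ → container 2 (remaining 2 m³)
4 m³ → container 3 (remaining 3 m³)
3 m³ → container 3 (remaining 0 m³)
3 m³ → container 4 (remaining 4 m³)
2 m³ → container 2 (remaining 0 m³)

5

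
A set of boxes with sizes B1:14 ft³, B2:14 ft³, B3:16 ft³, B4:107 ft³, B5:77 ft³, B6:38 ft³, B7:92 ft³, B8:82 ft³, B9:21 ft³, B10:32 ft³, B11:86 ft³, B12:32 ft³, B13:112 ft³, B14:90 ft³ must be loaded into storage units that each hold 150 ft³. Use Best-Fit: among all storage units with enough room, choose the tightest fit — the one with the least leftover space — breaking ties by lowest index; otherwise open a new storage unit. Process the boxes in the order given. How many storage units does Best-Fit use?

7 storage units

B1 (14 ft³) → storage unit 1 (remaining 136 ft³)
B2 (14 ft³) → storage unit 1 (remaining 122 ft³)
B3 (16 ft³) → storage unit 1 (remaining 106 ft³)
B4 (107 ft³) → storage unit 2 (remaining 43 ft³)
B5 (77 ft³) → storage unit 1 (remaining 29 ft³)
B6 (38 ft³) → storage unit 2 (remaining 5 ft³)
B7 (92 ft³) → storage unit 3 (remaining 58 ft³)
B8 (82 ft³) → storage unit 4 (remaining 68 ft³)
B9 (21 ft³) → storage unit 1 (remaining 8 ft³)
B10 (32 ft³) → storage unit 3 (remaining 26 ft³)
B11 (86 ft³) → storage unit 5 (remaining 64 ft³)
B12 (32 ft³) → storage unit 5 (remaining 32 ft³)
B13 (112 ft³) → storage unit 6 (remaining 38 ft³)
B14 (90 ft³) → storage unit 7 (remaining 60 ft³)
Final storage units: [14,14,16,77,21] [107,38] [92,32] [82] [86,32] [112] [90].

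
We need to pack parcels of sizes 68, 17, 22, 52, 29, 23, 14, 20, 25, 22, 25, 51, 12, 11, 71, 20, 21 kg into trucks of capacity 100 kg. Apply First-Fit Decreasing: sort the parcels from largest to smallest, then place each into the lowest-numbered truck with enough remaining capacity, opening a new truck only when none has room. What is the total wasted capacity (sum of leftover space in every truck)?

97

Sorted descending: 71, 68, 52, 51, 29, 25, 25, 23, 22, 22, 21, 20, 20, 17, 14, 12, 11.
Put 71 kg in truck 1; 29 kg remain.
Put 68 kg in truck 2; 32 kg remain.
Put 52 kg in truck 3; 48 kg remain.
Put 51 kg in truck 4; 49 kg remain.
Put 29 kg in truck 1; 0 kg remain.
Put 25 kg in truck 2; 7 kg remain.
Put 25 kg in truck 3; 23 kg remain.
Put 23 kg in truck 3; 0 kg remain.
Put 22 kg in truck 4; 27 kg remain.
Put 22 kg in truck 4; 5 kg remain.
Put 21 kg in truck 5; 79 kg remain.
Put 20 kg in truck 5; 59 kg remain.
Put 20 kg in truck 5; 39 kg remain.
Put 17 kg in truck 5; 22 kg remain.
Put 14 kg in truck 5; 8 kg remain.
Put 12 kg in truck 6; 88 kg remain.
Put 11 kg in truck 6; 77 kg remain.
6 trucks × 100 kg = 600 kg; used 503 kg; unused 97 kg.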